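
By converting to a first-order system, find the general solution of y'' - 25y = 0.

Let x_1 = y, x_2 = y'. Then x_1' = x_2 and x_2' = 25x_1.
A = [[0,1],[25,0]]; det(A-λI) = λ^2 - 25.
Eigenvalues λ = -5, 5 with eigenvectors (1,-5), (1,5).

y(t) = c_1e^(-5t) + c_2e^(5t)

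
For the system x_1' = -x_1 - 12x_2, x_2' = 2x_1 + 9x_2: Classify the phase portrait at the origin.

unstable node

A = [[-1,-12],[2,9]]; det(A-λI) = λ^2 - 8λ + 15.
λ = 3, 5: both positive.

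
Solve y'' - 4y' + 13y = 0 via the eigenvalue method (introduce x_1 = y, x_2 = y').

Let x_1 = y, x_2 = y'. Then x_1' = x_2 and x_2' = -13x_1 + 4x_2.
A = [[0,1],[-13,4]]; det(A-λI) = λ^2 - 4λ + 13.
Eigenvalues λ = 2 ± 3i.

y(t) = c_1e^(2t)cos(3t) + c_2e^(2t)sin(3t)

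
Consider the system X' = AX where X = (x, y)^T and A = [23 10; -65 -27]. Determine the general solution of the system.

x(t) = -C_1e^(-2t)sin(5t) + C_1e^(-2t)cos(5t) + C_2e^(-2t)sin(5t) + C_2e^(-2t)cos(5t), y(t) = 2C_1e^(-2t)sin(5t) - 3C_1e^(-2t)cos(5t) - 3C_2e^(-2t)sin(5t) - 2C_2e^(-2t)cos(5t)

Coefficient matrix A = [[23, 10], [-65, -27]].
Characteristic polynomial det(A - λI) = λ^2 + 4λ + 29 = 0.
Eigenvalues λ = -2 ± 5i (complex conjugate pair).
For λ=-2+5i: an eigenvector is (1,-3) - i(-1,2) = (1 + i, -3 - 2i).
A real fundamental pair from Re and Im of e^((-2+5i)t)v: X_1 = e^(-2t)(cos(5t)·(1,-3) + sin(5t)·(-1,2)), X_2 = e^(-2t)(sin(5t)·(1,-3) - cos(5t)·(-1,2)).
General solution: C_1X_1 + C_2X_2.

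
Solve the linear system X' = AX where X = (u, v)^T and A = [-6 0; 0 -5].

Coefficient matrix A = [[-6, 0], [0, -5]].
Characteristic polynomial det(A - λI) = λ^2 + 11λ + 30 = 0.
Eigenvalues λ = -5, -6.
For λ=-5: (A-λI) row 1 is [-1, 0], so an eigenvector is (0, 1).
For λ=-6: (A-λI) row 2 is [0, 1], so an eigenvector is (-1, 0).
General solution: c_1e^(-5t)(0,1) + c_2e^(-6t)(-1,0).

u(t) = -c_2e^(-6t), v(t) = c_1e^(-5t)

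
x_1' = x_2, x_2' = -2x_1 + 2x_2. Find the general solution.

Coefficient matrix A = [[0, 1], [-2, 2]].
Characteristic polynomial det(A - λI) = λ^2 - 2λ + 2 = 0.
Eigenvalues λ = 1 ± i (complex conjugate pair).
For λ=1+i: an eigenvector is (-1,-1) - i(0,1) = (-1, -1 - i).
A real fundamental pair from Re and Im of e^((1+i)t)v: X_1 = e^(t)(cos(t)·(-1,-1) + sin(t)·(0,1)), X_2 = e^(t)(sin(t)·(-1,-1) - cos(t)·(0,1)).
General solution: K_1X_1 + K_2X_2.

x_1(t) = -K_1e^(t)cos(t) - K_2e^(t)sin(t), x_2(t) = K_1e^(t)sin(t) - K_1e^(t)cos(t) - K_2e^(t)sin(t) - K_2e^(t)cos(t)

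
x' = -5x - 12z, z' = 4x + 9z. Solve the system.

x(t) = -3K_1e^(3t) - 2K_2e^(t), z(t) = 2K_1e^(3t) + K_2e^(t)

Coefficient matrix A = [[-5, -12], [4, 9]].
Characteristic polynomial det(A - λI) = λ^2 - 4λ + 3 = 0.
Eigenvalues λ = 3, 1.
For λ=3: (A-λI) row 1 is [-8, -12], so an eigenvector is (-3, 2).
For λ=1: (A-λI) row 1 is [-6, -12], so an eigenvector is (-2, 1).
General solution: K_1e^(3t)(-3,2) + K_2e^(t)(-2,1).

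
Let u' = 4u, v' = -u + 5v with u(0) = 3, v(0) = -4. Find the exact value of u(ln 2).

48

A = [[4,0],[-1,5]]; eigenvalues λ = 5, 4.
Eigenvectors: (0,-1) for λ=5, (1,1) for λ=4.
From the initial condition, c_1 = 7, c_2 = 3.
u(ln 2) = (7)(2^5)(0) + (3)(2^4)(1) = 48.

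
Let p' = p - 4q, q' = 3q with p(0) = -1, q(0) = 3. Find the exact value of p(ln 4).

A = [[1,-4],[0,3]]; eigenvalues λ = 1, 3.
Eigenvectors: (-1,0) for λ=1, (2,-1) for λ=3.
From the initial condition, c_1 = -5, c_2 = -3.
p(ln 4) = (-5)(4^1)(-1) + (-3)(4^3)(2) = -364.

-364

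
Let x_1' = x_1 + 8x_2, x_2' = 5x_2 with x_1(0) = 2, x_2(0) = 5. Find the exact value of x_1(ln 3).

A = [[1,8],[0,5]]; eigenvalues λ = 1, 5.
Eigenvectors: (1,0) for λ=1, (-2,-1) for λ=5.
From the initial condition, c_1 = -8, c_2 = -5.
x_1(ln 3) = (-8)(3^1)(1) + (-5)(3^5)(-2) = 2406.

2406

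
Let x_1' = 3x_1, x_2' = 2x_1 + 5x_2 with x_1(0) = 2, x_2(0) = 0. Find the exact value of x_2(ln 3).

432

A = [[3,0],[2,5]]; eigenvalues λ = 5, 3.
Eigenvectors: (0,-1) for λ=5, (-1,1) for λ=3.
From the initial condition, c_1 = -2, c_2 = -2.
x_2(ln 3) = (-2)(3^5)(-1) + (-2)(3^3)(1) = 432.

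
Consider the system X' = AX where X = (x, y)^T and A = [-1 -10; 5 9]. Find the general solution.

x(t) = c_1e^(4t)sin(5t) - c_1e^(4t)cos(5t) - c_2e^(4t)sin(5t) - c_2e^(4t)cos(5t), y(t) = -c_1e^(4t)sin(5t) + c_2e^(4t)cos(5t)

Coefficient matrix A = [[-1, -10], [5, 9]].
Characteristic polynomial det(A - λI) = λ^2 - 8λ + 41 = 0.
Eigenvalues λ = 4 ± 5i (complex conjugate pair).
For λ=4+5i: an eigenvector is (-1,0) - i(1,-1) = (-1 - i, 0 + i).
A real fundamental pair from Re and Im of e^((4+5i)t)v: X_1 = e^(4t)(cos(5t)·(-1,0) + sin(5t)·(1,-1)), X_2 = e^(4t)(sin(5t)·(-1,0) - cos(5t)·(1,-1)).
General solution: c_1X_1 + c_2X_2.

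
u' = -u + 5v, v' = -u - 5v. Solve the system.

u(t) = -C_1e^(-3t)sin(t) + 2C_1e^(-3t)cos(t) + 2C_2e^(-3t)sin(t) + C_2e^(-3t)cos(t), v(t) = -C_1e^(-3t)cos(t) - C_2e^(-3t)sin(t)

Coefficient matrix A = [[-1, 5], [-1, -5]].
Characteristic polynomial det(A - λI) = λ^2 + 6λ + 10 = 0.
Eigenvalues λ = -3 ± i (complex conjugate pair).
For λ=-3+i: an eigenvector is (2,-1) - i(-1,0) = (2 + i, -1).
A real fundamental pair from Re and Im of e^((-3+i)t)v: X_1 = e^(-3t)(cos(t)·(2,-1) + sin(t)·(-1,0)), X_2 = e^(-3t)(sin(t)·(2,-1) - cos(t)·(-1,0)).
General solution: C_1X_1 + C_2X_2.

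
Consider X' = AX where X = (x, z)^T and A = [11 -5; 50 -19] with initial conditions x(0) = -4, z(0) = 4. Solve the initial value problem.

Coefficient matrix A = [[11, -5], [50, -19]].
Characteristic polynomial det(A - λI) = λ^2 + 8λ + 41 = 0.
Eigenvalues λ = -4 ± 5i (complex conjugate pair).
For λ=-4+5i: an eigenvector is (-1,-3) - i(0,-1) = (-1, -3 + i).
A real fundamental pair from Re and Im of e^((-4+5i)t)v: X_1 = e^(-4t)(cos(5t)·(-1,-3) + sin(5t)·(0,-1)), X_2 = e^(-4t)(sin(5t)·(-1,-3) - cos(5t)·(0,-1)).
General solution: c_1X_1 + c_2X_2.
Applying x(0)=-4, z(0)=4 gives c_1=4, c_2=16.

x(t) = -16e^(-4t)sin(5t) - 4e^(-4t)cos(5t), z(t) = -52e^(-4t)sin(5t) + 4e^(-4t)cos(5t)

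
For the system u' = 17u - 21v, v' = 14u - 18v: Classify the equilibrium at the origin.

A = [[17,-21],[14,-18]]; det(A-λI) = λ^2 + λ - 12.
λ = 3, -4: opposite signs.

saddle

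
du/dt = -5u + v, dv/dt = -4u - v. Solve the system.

Coefficient matrix A = [[-5, 1], [-4, -1]].
Characteristic polynomial det(A - λI) = λ^2 + 6λ + 9 = 0.
Single eigenvalue λ = -3 with algebraic multiplicity 2.
Eigenvector v = (1,2); generalized eigenvector w with (A-λI)w=v is (0,1).
General solution: e^(-3t)[C_1·v + C_2·(t·v + w)].

u(t) = C_1e^(-3t) + C_2te^(-3t), v(t) = 2C_1e^(-3t) + 2C_2te^(-3t) + C_2e^(-3t)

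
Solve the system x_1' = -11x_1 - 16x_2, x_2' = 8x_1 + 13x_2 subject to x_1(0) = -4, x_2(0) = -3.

x_1(t) = 10e^(5t) - 14e^(-3t), x_2(t) = -10e^(5t) + 7e^(-3t)

Coefficient matrix A = [[-11, -16], [8, 13]].
Characteristic polynomial det(A - λI) = λ^2 - 2λ - 15 = 0.
Eigenvalues λ = -3, 5.
For λ=-3: (A-λI) row 1 is [-8, -16], so an eigenvector is (2, -1).
For λ=5: (A-λI) row 1 is [-16, -16], so an eigenvector is (1, -1).
General solution: C_1e^(-3t)(2,-1) + C_2e^(5t)(1,-1).
Applying x_1(0)=-4, x_2(0)=-3 gives C_1=-7, C_2=10.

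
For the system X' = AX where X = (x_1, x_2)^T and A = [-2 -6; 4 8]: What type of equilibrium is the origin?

unstable node

A = [[-2,-6],[4,8]]; det(A-λI) = λ^2 - 6λ + 8.
λ = 4, 2: both positive.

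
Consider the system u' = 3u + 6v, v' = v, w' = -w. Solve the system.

u(t) = K_1e^(3t) - 3K_2e^(t), v(t) = K_2e^(t), w(t) = K_3e^(-t)

Coefficient matrix A = [[3, 6, 0], [0, 1, 0], [0, 0, -1]].
det(A - λI) = 0 gives eigenvalues λ = 3, 1, -1.
For λ=3: eigenvector (1,0,0).
For λ=1: eigenvector (-3,1,0).
For λ=-1: eigenvector (0,0,1).
General solution: K_1e^(3t)(1,0,0) + K_2e^(t)(-3,1,0) + K_3e^(-t)(0,0,1).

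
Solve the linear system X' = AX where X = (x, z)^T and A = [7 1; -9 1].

x(t) = K_1e^(4t) + K_2te^(4t) + K_2e^(4t), z(t) = -3K_1e^(4t) - 3K_2te^(4t) - 2K_2e^(4t)

Coefficient matrix A = [[7, 1], [-9, 1]].
Characteristic polynomial det(A - λI) = λ^2 - 8λ + 16 = 0.
Single eigenvalue λ = 4 with algebraic multiplicity 2.
Eigenvector v = (1,-3); generalized eigenvector w with (A-λI)w=v is (1,-2).
General solution: e^(4t)[K_1·v + K_2·(t·v + w)].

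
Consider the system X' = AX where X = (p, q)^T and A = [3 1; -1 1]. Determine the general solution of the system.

Coefficient matrix A = [[3, 1], [-1, 1]].
Characteristic polynomial det(A - λI) = λ^2 - 4λ + 4 = 0.
Single eigenvalue λ = 2 with algebraic multiplicity 2.
Eigenvector v = (1,-1); generalized eigenvector w with (A-λI)w=v is (0,1).
General solution: e^(2t)[C_1·v + C_2·(t·v + w)].

p(t) = C_1e^(2t) + C_2te^(2t), q(t) = -C_1e^(2t) - C_2te^(2t) + C_2e^(2t)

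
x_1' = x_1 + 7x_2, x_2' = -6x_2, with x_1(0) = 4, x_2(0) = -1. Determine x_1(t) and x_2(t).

x_1(t) = 3e^(t) + e^(-6t), x_2(t) = -e^(-6t)

Coefficient matrix A = [[1, 7], [0, -6]].
Characteristic polynomial det(A - λI) = λ^2 + 5λ - 6 = 0.
Eigenvalues λ = 1, -6.
For λ=1: (A-λI) row 1 is [0, 7], so an eigenvector is (-1, 0).
For λ=-6: (A-λI) row 1 is [7, 7], so an eigenvector is (-1, 1).
General solution: K_1e^(t)(-1,0) + K_2e^(-6t)(-1,1).
Applying x_1(0)=4, x_2(0)=-1 gives K_1=-3, K_2=-1.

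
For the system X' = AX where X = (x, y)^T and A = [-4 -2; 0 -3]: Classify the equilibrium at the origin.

A = [[-4,-2],[0,-3]]; det(A-λI) = λ^2 + 7λ + 12.
λ = -3, -4: both negative.

stable node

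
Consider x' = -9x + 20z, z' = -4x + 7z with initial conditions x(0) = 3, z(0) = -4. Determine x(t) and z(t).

x(t) = -26e^(-t)sin(4t) + 3e^(-t)cos(4t), z(t) = -11e^(-t)sin(4t) - 4e^(-t)cos(4t)

Coefficient matrix A = [[-9, 20], [-4, 7]].
Characteristic polynomial det(A - λI) = λ^2 + 2λ + 17 = 0.
Eigenvalues λ = -1 ± 4i (complex conjugate pair).
For λ=-1+4i: an eigenvector is (1,0) - i(-2,-1) = (1 + 2i, 0 + i).
A real fundamental pair from Re and Im of e^((-1+4i)t)v: X_1 = e^(-t)(cos(4t)·(1,0) + sin(4t)·(-2,-1)), X_2 = e^(-t)(sin(4t)·(1,0) - cos(4t)·(-2,-1)).
General solution: K_1X_1 + K_2X_2.
Applying x(0)=3, z(0)=-4 gives K_1=11, K_2=-4.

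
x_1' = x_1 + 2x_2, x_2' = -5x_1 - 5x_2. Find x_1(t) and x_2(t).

Coefficient matrix A = [[1, 2], [-5, -5]].
Characteristic polynomial det(A - λI) = λ^2 + 4λ + 5 = 0.
Eigenvalues λ = -2 ± i (complex conjugate pair).
For λ=-2+i: an eigenvector is (-1,1) - i(-1,2) = (-1 + i, 1 - 2i).
A real fundamental pair from Re and Im of e^((-2+i)t)v: X_1 = e^(-2t)(cos(t)·(-1,1) + sin(t)·(-1,2)), X_2 = e^(-2t)(sin(t)·(-1,1) - cos(t)·(-1,2)).
General solution: K_1X_1 + K_2X_2.

x_1(t) = -K_1e^(-2t)sin(t) - K_1e^(-2t)cos(t) - K_2e^(-2t)sin(t) + K_2e^(-2t)cos(t), x_2(t) = 2K_1e^(-2t)sin(t) + K_1e^(-2t)cos(t) + K_2e^(-2t)sin(t) - 2K_2e^(-2t)cos(t)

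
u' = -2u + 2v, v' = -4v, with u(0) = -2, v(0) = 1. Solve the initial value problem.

u(t) = -e^(-2t) - e^(-4t), v(t) = e^(-4t)

Coefficient matrix A = [[-2, 2], [0, -4]].
Characteristic polynomial det(A - λI) = λ^2 + 6λ + 8 = 0.
Eigenvalues λ = -2, -4.
For λ=-2: (A-λI) row 1 is [0, 2], so an eigenvector is (-1, 0).
For λ=-4: (A-λI) row 1 is [2, 2], so an eigenvector is (1, -1).
General solution: c_1e^(-2t)(-1,0) + c_2e^(-4t)(1,-1).
Applying u(0)=-2, v(0)=1 gives c_1=1, c_2=-1.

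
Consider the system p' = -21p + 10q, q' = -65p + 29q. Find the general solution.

Coefficient matrix A = [[-21, 10], [-65, 29]].
Characteristic polynomial det(A - λI) = λ^2 - 8λ + 41 = 0.
Eigenvalues λ = 4 ± 5i (complex conjugate pair).
For λ=4+5i: an eigenvector is (-1,-3) - i(-1,-2) = (-1 + i, -3 + 2i).
A real fundamental pair from Re and Im of e^((4+5i)t)v: X_1 = e^(4t)(cos(5t)·(-1,-3) + sin(5t)·(-1,-2)), X_2 = e^(4t)(sin(5t)·(-1,-3) - cos(5t)·(-1,-2)).
General solution: c_1X_1 + c_2X_2.

p(t) = -c_1e^(4t)sin(5t) - c_1e^(4t)cos(5t) - c_2e^(4t)sin(5t) + c_2e^(4t)cos(5t), q(t) = -2c_1e^(4t)sin(5t) - 3c_1e^(4t)cos(5t) - 3c_2e^(4t)sin(5t) + 2c_2e^(4t)cos(5t)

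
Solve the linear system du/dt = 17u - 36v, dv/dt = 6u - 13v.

u(t) = 3C_1e^(5t) - 2C_2e^(-t), v(t) = C_1e^(5t) - C_2e^(-t)

Coefficient matrix A = [[17, -36], [6, -13]].
Characteristic polynomial det(A - λI) = λ^2 - 4λ - 5 = 0.
Eigenvalues λ = 5, -1.
For λ=5: (A-λI) row 1 is [12, -36], so an eigenvector is (3, 1).
For λ=-1: (A-λI) row 1 is [18, -36], so an eigenvector is (-2, -1).
General solution: C_1e^(5t)(3,1) + C_2e^(-t)(-2,-1).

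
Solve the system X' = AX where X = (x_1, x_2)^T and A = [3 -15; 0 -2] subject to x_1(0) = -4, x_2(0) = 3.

Coefficient matrix A = [[3, -15], [0, -2]].
Characteristic polynomial det(A - λI) = λ^2 - λ - 6 = 0.
Eigenvalues λ = 3, -2.
For λ=3: (A-λI) row 1 is [0, -15], so an eigenvector is (1, 0).
For λ=-2: (A-λI) row 1 is [5, -15], so an eigenvector is (3, 1).
General solution: c_1e^(3t)(1,0) + c_2e^(-2t)(3,1).
Applying x_1(0)=-4, x_2(0)=3 gives c_1=-13, c_2=3.

x_1(t) = -13e^(3t) + 9e^(-2t), x_2(t) = 3e^(-2t)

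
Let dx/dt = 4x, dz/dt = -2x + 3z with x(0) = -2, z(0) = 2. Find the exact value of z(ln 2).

A = [[4,0],[-2,3]]; eigenvalues λ = 4, 3.
Eigenvectors: (1,-2) for λ=4, (0,-1) for λ=3.
From the initial condition, c_1 = -2, c_2 = 2.
z(ln 2) = (-2)(2^4)(-2) + (2)(2^3)(-1) = 48.

48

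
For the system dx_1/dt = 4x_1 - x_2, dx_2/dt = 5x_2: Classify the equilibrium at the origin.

unstable node

A = [[4,-1],[0,5]]; det(A-λI) = λ^2 - 9λ + 20.
λ = 5, 4: both positive.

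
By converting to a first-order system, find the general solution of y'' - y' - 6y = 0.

y(t) = K_1e^(3t) + K_2e^(-2t)

Let x_1 = y, x_2 = y'. Then x_1' = x_2 and x_2' = 6x_1 + x_2.
A = [[0,1],[6,1]]; det(A-λI) = λ^2 - λ - 6.
Eigenvalues λ = 3, -2 with eigenvectors (1,3), (1,-2).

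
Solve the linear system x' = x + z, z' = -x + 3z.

x(t) = -c_1e^(2t) - c_2te^(2t) + 3c_2e^(2t), z(t) = -c_1e^(2t) - c_2te^(2t) + 2c_2e^(2t)

Coefficient matrix A = [[1, 1], [-1, 3]].
Characteristic polynomial det(A - λI) = λ^2 - 4λ + 4 = 0.
Single eigenvalue λ = 2 with algebraic multiplicity 2.
Eigenvector v = (-1,-1); generalized eigenvector w with (A-λI)w=v is (3,2).
General solution: e^(2t)[c_1·v + c_2·(t·v + w)].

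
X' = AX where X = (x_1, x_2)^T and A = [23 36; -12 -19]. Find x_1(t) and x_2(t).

Coefficient matrix A = [[23, 36], [-12, -19]].
Characteristic polynomial det(A - λI) = λ^2 - 4λ - 5 = 0.
Eigenvalues λ = -1, 5.
For λ=-1: (A-λI) row 1 is [24, 36], so an eigenvector is (3, -2).
For λ=5: (A-λI) row 1 is [18, 36], so an eigenvector is (-2, 1).
General solution: C_1e^(-t)(3,-2) + C_2e^(5t)(-2,1).

x_1(t) = 3C_1e^(-t) - 2C_2e^(5t), x_2(t) = -2C_1e^(-t) + C_2e^(5t)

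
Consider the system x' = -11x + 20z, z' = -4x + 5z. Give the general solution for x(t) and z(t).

Coefficient matrix A = [[-11, 20], [-4, 5]].
Characteristic polynomial det(A - λI) = λ^2 + 6λ + 25 = 0.
Eigenvalues λ = -3 ± 4i (complex conjugate pair).
For λ=-3+4i: an eigenvector is (1,0) - i(-2,-1) = (1 + 2i, 0 + i).
A real fundamental pair from Re and Im of e^((-3+4i)t)v: X_1 = e^(-3t)(cos(4t)·(1,0) + sin(4t)·(-2,-1)), X_2 = e^(-3t)(sin(4t)·(1,0) - cos(4t)·(-2,-1)).
General solution: C_1X_1 + C_2X_2.

x(t) = -2C_1e^(-3t)sin(4t) + C_1e^(-3t)cos(4t) + C_2e^(-3t)sin(4t) + 2C_2e^(-3t)cos(4t), z(t) = -C_1e^(-3t)sin(4t) + C_2e^(-3t)cos(4t)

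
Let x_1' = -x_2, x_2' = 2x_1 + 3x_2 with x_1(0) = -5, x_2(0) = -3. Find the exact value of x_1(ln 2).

6

A = [[0,-1],[2,3]]; eigenvalues λ = 1, 2.
Eigenvectors: (-1,1) for λ=1, (-1,2) for λ=2.
From the initial condition, c_1 = 13, c_2 = -8.
x_1(ln 2) = (13)(2^1)(-1) + (-8)(2^2)(-1) = 6.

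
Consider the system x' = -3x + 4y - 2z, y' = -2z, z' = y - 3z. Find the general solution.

x(t) = 2K_1e^(-2t) + 3K_2e^(-t) + K_3e^(-3t), y(t) = K_1e^(-2t) + 2K_2e^(-t), z(t) = K_1e^(-2t) + K_2e^(-t)

Coefficient matrix A = [[-3, 4, -2], [0, 0, -2], [0, 1, -3]].
det(A - λI) = 0 gives eigenvalues λ = -2, -1, -3.
For λ=-2: eigenvector (2,1,1).
For λ=-1: eigenvector (3,2,1).
For λ=-3: eigenvector (1,0,0).
General solution: K_1e^(-2t)(2,1,1) + K_2e^(-t)(3,2,1) + K_3e^(-3t)(1,0,0).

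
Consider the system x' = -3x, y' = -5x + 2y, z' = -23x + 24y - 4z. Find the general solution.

Coefficient matrix A = [[-3, 0, 0], [-5, 2, 0], [-23, 24, -4]].
det(A - λI) = 0 gives eigenvalues λ = -3, 2, -4.
For λ=-3: eigenvector (1,1,1).
For λ=2: eigenvector (0,1,4).
For λ=-4: eigenvector (0,0,1).
General solution: C_1e^(-3t)(1,1,1) + C_2e^(2t)(0,1,4) + C_3e^(-4t)(0,0,1).

x(t) = C_1e^(-3t), y(t) = C_1e^(-3t) + C_2e^(2t), z(t) = C_1e^(-3t) + 4C_2e^(2t) + C_3e^(-4t)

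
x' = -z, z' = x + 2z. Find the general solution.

Coefficient matrix A = [[0, -1], [1, 2]].
Characteristic polynomial det(A - λI) = λ^2 - 2λ + 1 = 0.
Single eigenvalue λ = 1 with algebraic multiplicity 2.
Eigenvector v = (1,-1); generalized eigenvector w with (A-λI)w=v is (1,-2).
General solution: e^(t)[C_1·v + C_2·(t·v + w)].

x(t) = C_1e^(t) + C_2te^(t) + C_2e^(t), z(t) = -C_1e^(t) - C_2te^(t) - 2C_2e^(t)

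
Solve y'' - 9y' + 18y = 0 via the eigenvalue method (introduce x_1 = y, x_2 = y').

y(t) = C_1e^(3t) + C_2e^(6t)

Let x_1 = y, x_2 = y'. Then x_1' = x_2 and x_2' = -18x_1 + 9x_2.
A = [[0,1],[-18,9]]; det(A-λI) = λ^2 - 9λ + 18.
Eigenvalues λ = 3, 6 with eigenvectors (1,3), (1,6).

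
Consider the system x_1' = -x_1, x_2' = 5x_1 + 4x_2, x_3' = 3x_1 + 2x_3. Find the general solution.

Coefficient matrix A = [[-1, 0, 0], [5, 4, 0], [3, 0, 2]].
det(A - λI) = 0 gives eigenvalues λ = 4, 2, -1.
For λ=4: eigenvector (0,1,0).
For λ=2: eigenvector (0,0,1).
For λ=-1: eigenvector (-1,1,1).
General solution: c_1e^(4t)(0,1,0) + c_2e^(2t)(0,0,1) + c_3e^(-t)(-1,1,1).

x_1(t) = -c_3e^(-t), x_2(t) = c_1e^(4t) + c_3e^(-t), x_3(t) = c_2e^(2t) + c_3e^(-t)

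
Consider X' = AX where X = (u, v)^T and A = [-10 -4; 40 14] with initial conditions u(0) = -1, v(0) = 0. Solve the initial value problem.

Coefficient matrix A = [[-10, -4], [40, 14]].
Characteristic polynomial det(A - λI) = λ^2 - 4λ + 20 = 0.
Eigenvalues λ = 2 ± 4i (complex conjugate pair).
For λ=2+4i: an eigenvector is (1,-3) - i(0,1) = (1, -3 - i).
A real fundamental pair from Re and Im of e^((2+4i)t)v: X_1 = e^(2t)(cos(4t)·(1,-3) + sin(4t)·(0,1)), X_2 = e^(2t)(sin(4t)·(1,-3) - cos(4t)·(0,1)).
General solution: K_1X_1 + K_2X_2.
Applying u(0)=-1, v(0)=0 gives K_1=-1, K_2=3.

u(t) = 3e^(2t)sin(4t) - e^(2t)cos(4t), v(t) = -10e^(2t)sin(4t)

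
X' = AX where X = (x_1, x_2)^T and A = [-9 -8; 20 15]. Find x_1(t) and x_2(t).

x_1(t) = -K_1e^(3t)sin(4t) + K_1e^(3t)cos(4t) + K_2e^(3t)sin(4t) + K_2e^(3t)cos(4t), x_2(t) = 2K_1e^(3t)sin(4t) - K_1e^(3t)cos(4t) - K_2e^(3t)sin(4t) - 2K_2e^(3t)cos(4t)

Coefficient matrix A = [[-9, -8], [20, 15]].
Characteristic polynomial det(A - λI) = λ^2 - 6λ + 25 = 0.
Eigenvalues λ = 3 ± 4i (complex conjugate pair).
For λ=3+4i: an eigenvector is (1,-1) - i(-1,2) = (1 + i, -1 - 2i).
A real fundamental pair from Re and Im of e^((3+4i)t)v: X_1 = e^(3t)(cos(4t)·(1,-1) + sin(4t)·(-1,2)), X_2 = e^(3t)(sin(4t)·(1,-1) - cos(4t)·(-1,2)).
General solution: K_1X_1 + K_2X_2.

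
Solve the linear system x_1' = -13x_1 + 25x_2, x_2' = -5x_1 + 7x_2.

x_1(t) = 2C_1e^(-3t)sin(5t) - C_1e^(-3t)cos(5t) - C_2e^(-3t)sin(5t) - 2C_2e^(-3t)cos(5t), x_2(t) = C_1e^(-3t)sin(5t) - C_2e^(-3t)cos(5t)

Coefficient matrix A = [[-13, 25], [-5, 7]].
Characteristic polynomial det(A - λI) = λ^2 + 6λ + 34 = 0.
Eigenvalues λ = -3 ± 5i (complex conjugate pair).
For λ=-3+5i: an eigenvector is (-1,0) - i(2,1) = (-1 - 2i, 0 - i).
A real fundamental pair from Re and Im of e^((-3+5i)t)v: X_1 = e^(-3t)(cos(5t)·(-1,0) + sin(5t)·(2,1)), X_2 = e^(-3t)(sin(5t)·(-1,0) - cos(5t)·(2,1)).
General solution: C_1X_1 + C_2X_2.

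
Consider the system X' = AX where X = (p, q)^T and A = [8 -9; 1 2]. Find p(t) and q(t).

Coefficient matrix A = [[8, -9], [1, 2]].
Characteristic polynomial det(A - λI) = λ^2 - 10λ + 25 = 0.
Single eigenvalue λ = 5 with algebraic multiplicity 2.
Eigenvector v = (-3,-1); generalized eigenvector w with (A-λI)w=v is (2,1).
General solution: e^(5t)[c_1·v + c_2·(t·v + w)].

p(t) = -3c_1e^(5t) - 3c_2te^(5t) + 2c_2e^(5t), q(t) = -c_1e^(5t) - c_2te^(5t) + c_2e^(5t)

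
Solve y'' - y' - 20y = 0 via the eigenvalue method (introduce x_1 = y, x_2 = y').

Let x_1 = y, x_2 = y'. Then x_1' = x_2 and x_2' = 20x_1 + x_2.
A = [[0,1],[20,1]]; det(A-λI) = λ^2 - λ - 20.
Eigenvalues λ = 5, -4 with eigenvectors (1,5), (1,-4).

y(t) = K_1e^(5t) + K_2e^(-4t)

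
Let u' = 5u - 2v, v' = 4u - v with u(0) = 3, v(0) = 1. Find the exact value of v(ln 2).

A = [[5,-2],[4,-1]]; eigenvalues λ = 3, 1.
Eigenvectors: (-1,-1) for λ=3, (1,2) for λ=1.
From the initial condition, c_1 = -5, c_2 = -2.
v(ln 2) = (-5)(2^3)(-1) + (-2)(2^1)(2) = 32.

32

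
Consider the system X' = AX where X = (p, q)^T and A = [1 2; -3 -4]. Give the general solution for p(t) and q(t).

p(t) = 2c_1e^(-2t) + c_2e^(-t), q(t) = -3c_1e^(-2t) - c_2e^(-t)

Coefficient matrix A = [[1, 2], [-3, -4]].
Characteristic polynomial det(A - λI) = λ^2 + 3λ + 2 = 0.
Eigenvalues λ = -2, -1.
For λ=-2: (A-λI) row 1 is [3, 2], so an eigenvector is (2, -3).
For λ=-1: (A-λI) row 1 is [2, 2], so an eigenvector is (1, -1).
General solution: c_1e^(-2t)(2,-3) + c_2e^(-t)(1,-1).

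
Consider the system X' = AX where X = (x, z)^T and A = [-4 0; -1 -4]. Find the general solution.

x(t) = -c_2e^(-4t), z(t) = c_1e^(-4t) + c_2te^(-4t) - c_2e^(-4t)

Coefficient matrix A = [[-4, 0], [-1, -4]].
Characteristic polynomial det(A - λI) = λ^2 + 8λ + 16 = 0.
Single eigenvalue λ = -4 with algebraic multiplicity 2.
Eigenvector v = (0,1); generalized eigenvector w with (A-λI)w=v is (-1,-1).
General solution: e^(-4t)[c_1·v + c_2·(t·v + w)].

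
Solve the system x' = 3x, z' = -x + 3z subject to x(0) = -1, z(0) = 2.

x(t) = -e^(3t), z(t) = te^(3t) + 2e^(3t)

Coefficient matrix A = [[3, 0], [-1, 3]].
Characteristic polynomial det(A - λI) = λ^2 - 6λ + 9 = 0.
Single eigenvalue λ = 3 with algebraic multiplicity 2.
Eigenvector v = (0,1); generalized eigenvector w with (A-λI)w=v is (-1,3).
General solution: e^(3t)[K_1·v + K_2·(t·v + w)].
Applying x(0)=-1, z(0)=2 gives K_1=-1, K_2=1.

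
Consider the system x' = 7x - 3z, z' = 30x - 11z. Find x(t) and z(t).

x(t) = C_1e^(-2t)sin(3t) - C_2e^(-2t)cos(3t), z(t) = 3C_1e^(-2t)sin(3t) - C_1e^(-2t)cos(3t) - C_2e^(-2t)sin(3t) - 3C_2e^(-2t)cos(3t)

Coefficient matrix A = [[7, -3], [30, -11]].
Characteristic polynomial det(A - λI) = λ^2 + 4λ + 13 = 0.
Eigenvalues λ = -2 ± 3i (complex conjugate pair).
For λ=-2+3i: an eigenvector is (0,-1) - i(1,3) = (0 - i, -1 - 3i).
A real fundamental pair from Re and Im of e^((-2+3i)t)v: X_1 = e^(-2t)(cos(3t)·(0,-1) + sin(3t)·(1,3)), X_2 = e^(-2t)(sin(3t)·(0,-1) - cos(3t)·(1,3)).
General solution: C_1X_1 + C_2X_2.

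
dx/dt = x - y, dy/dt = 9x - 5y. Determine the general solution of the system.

Coefficient matrix A = [[1, -1], [9, -5]].
Characteristic polynomial det(A - λI) = λ^2 + 4λ + 4 = 0.
Single eigenvalue λ = -2 with algebraic multiplicity 2.
Eigenvector v = (-1,-3); generalized eigenvector w with (A-λI)w=v is (-1,-2).
General solution: e^(-2t)[K_1·v + K_2·(t·v + w)].

x(t) = -K_1e^(-2t) - K_2te^(-2t) - K_2e^(-2t), y(t) = -3K_1e^(-2t) - 3K_2te^(-2t) - 2K_2e^(-2t)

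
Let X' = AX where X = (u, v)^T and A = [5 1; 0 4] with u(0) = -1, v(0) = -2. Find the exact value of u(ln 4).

A = [[5,1],[0,4]]; eigenvalues λ = 5, 4.
Eigenvectors: (1,0) for λ=5, (-1,1) for λ=4.
From the initial condition, c_1 = -3, c_2 = -2.
u(ln 4) = (-3)(4^5)(1) + (-2)(4^4)(-1) = -2560.

-2560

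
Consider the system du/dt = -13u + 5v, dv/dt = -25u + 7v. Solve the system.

u(t) = K_1e^(-3t)cos(5t) + K_2e^(-3t)sin(5t), v(t) = -K_1e^(-3t)sin(5t) + 2K_1e^(-3t)cos(5t) + 2K_2e^(-3t)sin(5t) + K_2e^(-3t)cos(5t)

Coefficient matrix A = [[-13, 5], [-25, 7]].
Characteristic polynomial det(A - λI) = λ^2 + 6λ + 34 = 0.
Eigenvalues λ = -3 ± 5i (complex conjugate pair).
For λ=-3+5i: an eigenvector is (1,2) - i(0,-1) = (1, 2 + i).
A real fundamental pair from Re and Im of e^((-3+5i)t)v: X_1 = e^(-3t)(cos(5t)·(1,2) + sin(5t)·(0,-1)), X_2 = e^(-3t)(sin(5t)·(1,2) - cos(5t)·(0,-1)).
General solution: K_1X_1 + K_2X_2.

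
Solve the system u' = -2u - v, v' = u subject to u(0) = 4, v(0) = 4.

u(t) = -8te^(-t) + 4e^(-t), v(t) = 8te^(-t) + 4e^(-t)

Coefficient matrix A = [[-2, -1], [1, 0]].
Characteristic polynomial det(A - λI) = λ^2 + 2λ + 1 = 0.
Single eigenvalue λ = -1 with algebraic multiplicity 2.
Eigenvector v = (-1,1); generalized eigenvector w with (A-λI)w=v is (2,-1).
General solution: e^(-t)[c_1·v + c_2·(t·v + w)].
Applying u(0)=4, v(0)=4 gives c_1=12, c_2=8.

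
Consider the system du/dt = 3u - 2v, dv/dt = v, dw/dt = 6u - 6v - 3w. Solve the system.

u(t) = c_1e^(3t) + c_2e^(t), v(t) = c_2e^(t), w(t) = c_1e^(3t) + c_3e^(-3t)

Coefficient matrix A = [[3, -2, 0], [0, 1, 0], [6, -6, -3]].
det(A - λI) = 0 gives eigenvalues λ = 3, 1, -3.
For λ=3: eigenvector (1,0,1).
For λ=1: eigenvector (1,1,0).
For λ=-3: eigenvector (0,0,1).
General solution: c_1e^(3t)(1,0,1) + c_2e^(t)(1,1,0) + c_3e^(-3t)(0,0,1).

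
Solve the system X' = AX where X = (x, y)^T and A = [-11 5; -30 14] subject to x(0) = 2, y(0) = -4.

x(t) = -8e^(4t) + 10e^(-t), y(t) = -24e^(4t) + 20e^(-t)

Coefficient matrix A = [[-11, 5], [-30, 14]].
Characteristic polynomial det(A - λI) = λ^2 - 3λ - 4 = 0.
Eigenvalues λ = -1, 4.
For λ=-1: (A-λI) row 1 is [-10, 5], so an eigenvector is (-1, -2).
For λ=4: (A-λI) row 1 is [-15, 5], so an eigenvector is (-1, -3).
General solution: K_1e^(-t)(-1,-2) + K_2e^(4t)(-1,-3).
Applying x(0)=2, y(0)=-4 gives K_1=-10, K_2=8.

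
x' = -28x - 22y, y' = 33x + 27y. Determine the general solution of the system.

Coefficient matrix A = [[-28, -22], [33, 27]].
Characteristic polynomial det(A - λI) = λ^2 + λ - 30 = 0.
Eigenvalues λ = -6, 5.
For λ=-6: (A-λI) row 1 is [-22, -22], so an eigenvector is (-1, 1).
For λ=5: (A-λI) row 1 is [-33, -22], so an eigenvector is (2, -3).
General solution: C_1e^(-6t)(-1,1) + C_2e^(5t)(2,-3).

x(t) = -C_1e^(-6t) + 2C_2e^(5t), y(t) = C_1e^(-6t) - 3C_2e^(5t)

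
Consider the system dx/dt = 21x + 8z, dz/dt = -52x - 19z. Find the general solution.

x(t) = c_1e^(t)sin(4t) - c_1e^(t)cos(4t) - c_2e^(t)sin(4t) - c_2e^(t)cos(4t), z(t) = -2c_1e^(t)sin(4t) + 3c_1e^(t)cos(4t) + 3c_2e^(t)sin(4t) + 2c_2e^(t)cos(4t)

Coefficient matrix A = [[21, 8], [-52, -19]].
Characteristic polynomial det(A - λI) = λ^2 - 2λ + 17 = 0.
Eigenvalues λ = 1 ± 4i (complex conjugate pair).
For λ=1+4i: an eigenvector is (-1,3) - i(1,-2) = (-1 - i, 3 + 2i).
A real fundamental pair from Re and Im of e^((1+4i)t)v: X_1 = e^(t)(cos(4t)·(-1,3) + sin(4t)·(1,-2)), X_2 = e^(t)(sin(4t)·(-1,3) - cos(4t)·(1,-2)).
General solution: c_1X_1 + c_2X_2.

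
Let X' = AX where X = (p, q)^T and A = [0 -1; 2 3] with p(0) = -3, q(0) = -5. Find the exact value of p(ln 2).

10

A = [[0,-1],[2,3]]; eigenvalues λ = 2, 1.
Eigenvectors: (1,-2) for λ=2, (-1,1) for λ=1.
From the initial condition, c_1 = 8, c_2 = 11.
p(ln 2) = (8)(2^2)(1) + (11)(2^1)(-1) = 10.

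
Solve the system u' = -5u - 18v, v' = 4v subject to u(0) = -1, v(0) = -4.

Coefficient matrix A = [[-5, -18], [0, 4]].
Characteristic polynomial det(A - λI) = λ^2 + λ - 20 = 0.
Eigenvalues λ = -5, 4.
For λ=-5: (A-λI) row 1 is [0, -18], so an eigenvector is (-1, 0).
For λ=4: (A-λI) row 1 is [-9, -18], so an eigenvector is (2, -1).
General solution: C_1e^(-5t)(-1,0) + C_2e^(4t)(2,-1).
Applying u(0)=-1, v(0)=-4 gives C_1=9, C_2=4.

u(t) = 8e^(4t) - 9e^(-5t), v(t) = -4e^(4t)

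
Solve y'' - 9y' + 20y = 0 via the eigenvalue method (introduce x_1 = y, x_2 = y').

y(t) = c_1e^(5t) + c_2e^(4t)

Let x_1 = y, x_2 = y'. Then x_1' = x_2 and x_2' = -20x_1 + 9x_2.
A = [[0,1],[-20,9]]; det(A-λI) = λ^2 - 9λ + 20.
Eigenvalues λ = 5, 4 with eigenvectors (1,5), (1,4).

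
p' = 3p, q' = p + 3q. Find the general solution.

Coefficient matrix A = [[3, 0], [1, 3]].
Characteristic polynomial det(A - λI) = λ^2 - 6λ + 9 = 0.
Single eigenvalue λ = 3 with algebraic multiplicity 2.
Eigenvector v = (0,1); generalized eigenvector w with (A-λI)w=v is (1,3).
General solution: e^(3t)[C_1·v + C_2·(t·v + w)].

p(t) = C_2e^(3t), q(t) = C_1e^(3t) + C_2te^(3t) + 3C_2e^(3t)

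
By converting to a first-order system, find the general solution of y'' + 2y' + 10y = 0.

y(t) = K_1e^(-t)cos(3t) + K_2e^(-t)sin(3t)

Let x_1 = y, x_2 = y'. Then x_1' = x_2 and x_2' = -10x_1 - 2x_2.
A = [[0,1],[-10,-2]]; det(A-λI) = λ^2 + 2λ + 10.
Eigenvalues λ = -1 ± 3i.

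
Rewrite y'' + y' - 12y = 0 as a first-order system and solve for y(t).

Let x_1 = y, x_2 = y'. Then x_1' = x_2 and x_2' = 12x_1 - x_2.
A = [[0,1],[12,-1]]; det(A-λI) = λ^2 + λ - 12.
Eigenvalues λ = -4, 3 with eigenvectors (1,-4), (1,3).

y(t) = K_1e^(-4t) + K_2e^(3t)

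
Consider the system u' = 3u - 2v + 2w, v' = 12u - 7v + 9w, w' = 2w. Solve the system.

u(t) = C_1e^(-t) + C_2e^(-3t), v(t) = 2C_1e^(-t) + 3C_2e^(-3t) + C_3e^(2t), w(t) = C_3e^(2t)

Coefficient matrix A = [[3, -2, 2], [12, -7, 9], [0, 0, 2]].
det(A - λI) = 0 gives eigenvalues λ = -1, -3, 2.
For λ=-1: eigenvector (1,2,0).
For λ=-3: eigenvector (1,3,0).
For λ=2: eigenvector (0,1,1).
General solution: C_1e^(-t)(1,2,0) + C_2e^(-3t)(1,3,0) + C_3e^(2t)(0,1,1).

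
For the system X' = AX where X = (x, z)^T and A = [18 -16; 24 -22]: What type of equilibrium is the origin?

A = [[18,-16],[24,-22]]; det(A-λI) = λ^2 + 4λ - 12.
λ = -6, 2: opposite signs.

saddle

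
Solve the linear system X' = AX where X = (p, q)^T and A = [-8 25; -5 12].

p(t) = 2c_1e^(2t)sin(5t) - c_1e^(2t)cos(5t) - c_2e^(2t)sin(5t) - 2c_2e^(2t)cos(5t), q(t) = c_1e^(2t)sin(5t) - c_2e^(2t)cos(5t)

Coefficient matrix A = [[-8, 25], [-5, 12]].
Characteristic polynomial det(A - λI) = λ^2 - 4λ + 29 = 0.
Eigenvalues λ = 2 ± 5i (complex conjugate pair).
For λ=2+5i: an eigenvector is (-1,0) - i(2,1) = (-1 - 2i, 0 - i).
A real fundamental pair from Re and Im of e^((2+5i)t)v: X_1 = e^(2t)(cos(5t)·(-1,0) + sin(5t)·(2,1)), X_2 = e^(2t)(sin(5t)·(-1,0) - cos(5t)·(2,1)).
General solution: c_1X_1 + c_2X_2.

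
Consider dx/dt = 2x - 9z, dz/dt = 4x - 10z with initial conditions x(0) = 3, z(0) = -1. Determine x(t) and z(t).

x(t) = 27te^(-4t) + 3e^(-4t), z(t) = 18te^(-4t) - e^(-4t)

Coefficient matrix A = [[2, -9], [4, -10]].
Characteristic polynomial det(A - λI) = λ^2 + 8λ + 16 = 0.
Single eigenvalue λ = -4 with algebraic multiplicity 2.
Eigenvector v = (3,2); generalized eigenvector w with (A-λI)w=v is (-1,-1).
General solution: e^(-4t)[c_1·v + c_2·(t·v + w)].
Applying x(0)=3, z(0)=-1 gives c_1=4, c_2=9.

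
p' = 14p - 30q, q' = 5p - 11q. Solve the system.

p(t) = 3K_1e^(4t) - 2K_2e^(-t), q(t) = K_1e^(4t) - K_2e^(-t)

Coefficient matrix A = [[14, -30], [5, -11]].
Characteristic polynomial det(A - λI) = λ^2 - 3λ - 4 = 0.
Eigenvalues λ = 4, -1.
For λ=4: (A-λI) row 1 is [10, -30], so an eigenvector is (3, 1).
For λ=-1: (A-λI) row 1 is [15, -30], so an eigenvector is (-2, -1).
General solution: K_1e^(4t)(3,1) + K_2e^(-t)(-2,-1).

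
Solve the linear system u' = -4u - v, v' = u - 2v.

Coefficient matrix A = [[-4, -1], [1, -2]].
Characteristic polynomial det(A - λI) = λ^2 + 6λ + 9 = 0.
Single eigenvalue λ = -3 with algebraic multiplicity 2.
Eigenvector v = (-1,1); generalized eigenvector w with (A-λI)w=v is (0,1).
General solution: e^(-3t)[K_1·v + K_2·(t·v + w)].

u(t) = -K_1e^(-3t) - K_2te^(-3t), v(t) = K_1e^(-3t) + K_2te^(-3t) + K_2e^(-3t)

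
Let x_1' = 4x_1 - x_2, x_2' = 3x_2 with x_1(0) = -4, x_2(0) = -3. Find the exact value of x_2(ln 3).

A = [[4,-1],[0,3]]; eigenvalues λ = 4, 3.
Eigenvectors: (-1,0) for λ=4, (1,1) for λ=3.
From the initial condition, c_1 = 1, c_2 = -3.
x_2(ln 3) = (1)(3^4)(0) + (-3)(3^3)(1) = -81.

-81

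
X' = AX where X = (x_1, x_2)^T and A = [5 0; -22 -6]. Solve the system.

Coefficient matrix A = [[5, 0], [-22, -6]].
Characteristic polynomial det(A - λI) = λ^2 + λ - 30 = 0.
Eigenvalues λ = -6, 5.
For λ=-6: (A-λI) row 1 is [11, 0], so an eigenvector is (0, -1).
For λ=5: (A-λI) row 2 is [-22, -11], so an eigenvector is (-1, 2).
General solution: C_1e^(-6t)(0,-1) + C_2e^(5t)(-1,2).

x_1(t) = -C_2e^(5t), x_2(t) = -C_1e^(-6t) + 2C_2e^(5t)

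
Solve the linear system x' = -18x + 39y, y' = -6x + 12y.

Coefficient matrix A = [[-18, 39], [-6, 12]].
Characteristic polynomial det(A - λI) = λ^2 + 6λ + 18 = 0.
Eigenvalues λ = -3 ± 3i (complex conjugate pair).
For λ=-3+3i: an eigenvector is (-2,-1) - i(-3,-1) = (-2 + 3i, -1 + i).
A real fundamental pair from Re and Im of e^((-3+3i)t)v: X_1 = e^(-3t)(cos(3t)·(-2,-1) + sin(3t)·(-3,-1)), X_2 = e^(-3t)(sin(3t)·(-2,-1) - cos(3t)·(-3,-1)).
General solution: C_1X_1 + C_2X_2.

x(t) = -3C_1e^(-3t)sin(3t) - 2C_1e^(-3t)cos(3t) - 2C_2e^(-3t)sin(3t) + 3C_2e^(-3t)cos(3t), y(t) = -C_1e^(-3t)sin(3t) - C_1e^(-3t)cos(3t) - C_2e^(-3t)sin(3t) + C_2e^(-3t)cos(3t)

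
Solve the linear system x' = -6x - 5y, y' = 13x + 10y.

x(t) = 2C_1e^(2t)sin(t) + C_1e^(2t)cos(t) + C_2e^(2t)sin(t) - 2C_2e^(2t)cos(t), y(t) = -3C_1e^(2t)sin(t) - 2C_1e^(2t)cos(t) - 2C_2e^(2t)sin(t) + 3C_2e^(2t)cos(t)

Coefficient matrix A = [[-6, -5], [13, 10]].
Characteristic polynomial det(A - λI) = λ^2 - 4λ + 5 = 0.
Eigenvalues λ = 2 ± i (complex conjugate pair).
For λ=2+i: an eigenvector is (1,-2) - i(2,-3) = (1 - 2i, -2 + 3i).
A real fundamental pair from Re and Im of e^((2+i)t)v: X_1 = e^(2t)(cos(t)·(1,-2) + sin(t)·(2,-3)), X_2 = e^(2t)(sin(t)·(1,-2) - cos(t)·(2,-3)).
General solution: C_1X_1 + C_2X_2.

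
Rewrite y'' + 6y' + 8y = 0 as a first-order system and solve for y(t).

Let x_1 = y, x_2 = y'. Then x_1' = x_2 and x_2' = -8x_1 - 6x_2.
A = [[0,1],[-8,-6]]; det(A-λI) = λ^2 + 6λ + 8.
Eigenvalues λ = -4, -2 with eigenvectors (1,-4), (1,-2).

y(t) = K_1e^(-4t) + K_2e^(-2t)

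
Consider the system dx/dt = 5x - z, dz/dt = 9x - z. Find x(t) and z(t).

Coefficient matrix A = [[5, -1], [9, -1]].
Characteristic polynomial det(A - λI) = λ^2 - 4λ + 4 = 0.
Single eigenvalue λ = 2 with algebraic multiplicity 2.
Eigenvector v = (1,3); generalized eigenvector w with (A-λI)w=v is (0,-1).
General solution: e^(2t)[c_1·v + c_2·(t·v + w)].

x(t) = c_1e^(2t) + c_2te^(2t), z(t) = 3c_1e^(2t) + 3c_2te^(2t) - c_2e^(2t)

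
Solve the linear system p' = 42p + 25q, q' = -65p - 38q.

Coefficient matrix A = [[42, 25], [-65, -38]].
Characteristic polynomial det(A - λI) = λ^2 - 4λ + 29 = 0.
Eigenvalues λ = 2 ± 5i (complex conjugate pair).
For λ=2+5i: an eigenvector is (1,-2) - i(-2,3) = (1 + 2i, -2 - 3i).
A real fundamental pair from Re and Im of e^((2+5i)t)v: X_1 = e^(2t)(cos(5t)·(1,-2) + sin(5t)·(-2,3)), X_2 = e^(2t)(sin(5t)·(1,-2) - cos(5t)·(-2,3)).
General solution: K_1X_1 + K_2X_2.

p(t) = -2K_1e^(2t)sin(5t) + K_1e^(2t)cos(5t) + K_2e^(2t)sin(5t) + 2K_2e^(2t)cos(5t), q(t) = 3K_1e^(2t)sin(5t) - 2K_1e^(2t)cos(5t) - 2K_2e^(2t)sin(5t) - 3K_2e^(2t)cos(5t)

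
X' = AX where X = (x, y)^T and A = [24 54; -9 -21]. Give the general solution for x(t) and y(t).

x(t) = 2C_1e^(-3t) - 3C_2e^(6t), y(t) = -C_1e^(-3t) + C_2e^(6t)

Coefficient matrix A = [[24, 54], [-9, -21]].
Characteristic polynomial det(A - λI) = λ^2 - 3λ - 18 = 0.
Eigenvalues λ = -3, 6.
For λ=-3: (A-λI) row 1 is [27, 54], so an eigenvector is (2, -1).
For λ=6: (A-λI) row 1 is [18, 54], so an eigenvector is (-3, 1).
General solution: C_1e^(-3t)(2,-1) + C_2e^(6t)(-3,1).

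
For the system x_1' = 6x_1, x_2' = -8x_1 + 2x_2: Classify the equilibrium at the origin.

unstable node

A = [[6,0],[-8,2]]; det(A-λI) = λ^2 - 8λ + 12.
λ = 6, 2: both positive.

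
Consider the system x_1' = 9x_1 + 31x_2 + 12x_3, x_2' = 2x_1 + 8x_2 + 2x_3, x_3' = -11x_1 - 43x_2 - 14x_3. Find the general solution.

x_1(t) = K_1e^(-3t) + K_2e^(4t) + K_3e^(2t), x_2(t) = K_2e^(4t) - K_3e^(2t), x_3(t) = -K_1e^(-3t) - 3K_2e^(4t) + 2K_3e^(2t)

Coefficient matrix A = [[9, 31, 12], [2, 8, 2], [-11, -43, -14]].
det(A - λI) = 0 gives eigenvalues λ = -3, 4, 2.
For λ=-3: eigenvector (1,0,-1).
For λ=4: eigenvector (1,1,-3).
For λ=2: eigenvector (1,-1,2).
General solution: K_1e^(-3t)(1,0,-1) + K_2e^(4t)(1,1,-3) + K_3e^(2t)(1,-1,2).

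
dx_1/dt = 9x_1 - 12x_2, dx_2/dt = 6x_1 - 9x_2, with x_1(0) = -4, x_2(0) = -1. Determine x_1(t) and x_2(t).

x_1(t) = -6e^(3t) + 2e^(-3t), x_2(t) = -3e^(3t) + 2e^(-3t)

Coefficient matrix A = [[9, -12], [6, -9]].
Characteristic polynomial det(A - λI) = λ^2 - 9 = 0.
Eigenvalues λ = -3, 3.
For λ=-3: (A-λI) row 1 is [12, -12], so an eigenvector is (-1, -1).
For λ=3: (A-λI) row 1 is [6, -12], so an eigenvector is (2, 1).
General solution: C_1e^(-3t)(-1,-1) + C_2e^(3t)(2,1).
Applying x_1(0)=-4, x_2(0)=-1 gives C_1=-2, C_2=-3.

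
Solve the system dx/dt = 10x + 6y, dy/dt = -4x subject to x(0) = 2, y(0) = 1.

x(t) = 9e^(6t) - 7e^(4t), y(t) = -6e^(6t) + 7e^(4t)

Coefficient matrix A = [[10, 6], [-4, 0]].
Characteristic polynomial det(A - λI) = λ^2 - 10λ + 24 = 0.
Eigenvalues λ = 4, 6.
For λ=4: (A-λI) row 1 is [6, 6], so an eigenvector is (1, -1).
For λ=6: (A-λI) row 1 is [4, 6], so an eigenvector is (3, -2).
General solution: c_1e^(4t)(1,-1) + c_2e^(6t)(3,-2).
Applying x(0)=2, y(0)=1 gives c_1=-7, c_2=3.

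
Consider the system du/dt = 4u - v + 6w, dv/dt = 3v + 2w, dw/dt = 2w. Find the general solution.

u(t) = c_1e^(4t) - 4c_2e^(2t) + c_3e^(3t), v(t) = -2c_2e^(2t) + c_3e^(3t), w(t) = c_2e^(2t)

Coefficient matrix A = [[4, -1, 6], [0, 3, 2], [0, 0, 2]].
det(A - λI) = 0 gives eigenvalues λ = 4, 2, 3.
For λ=4: eigenvector (1,0,0).
For λ=2: eigenvector (-4,-2,1).
For λ=3: eigenvector (1,1,0).
General solution: c_1e^(4t)(1,0,0) + c_2e^(2t)(-4,-2,1) + c_3e^(3t)(1,1,0).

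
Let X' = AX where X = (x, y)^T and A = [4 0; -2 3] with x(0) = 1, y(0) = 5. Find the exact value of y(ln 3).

A = [[4,0],[-2,3]]; eigenvalues λ = 4, 3.
Eigenvectors: (-1,2) for λ=4, (0,-1) for λ=3.
From the initial condition, c_1 = -1, c_2 = -7.
y(ln 3) = (-1)(3^4)(2) + (-7)(3^3)(-1) = 27.

27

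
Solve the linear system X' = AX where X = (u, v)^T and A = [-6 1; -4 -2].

u(t) = K_1e^(-4t) + K_2te^(-4t) + K_2e^(-4t), v(t) = 2K_1e^(-4t) + 2K_2te^(-4t) + 3K_2e^(-4t)

Coefficient matrix A = [[-6, 1], [-4, -2]].
Characteristic polynomial det(A - λI) = λ^2 + 8λ + 16 = 0.
Single eigenvalue λ = -4 with algebraic multiplicity 2.
Eigenvector v = (1,2); generalized eigenvector w with (A-λI)w=v is (1,3).
General solution: e^(-4t)[K_1·v + K_2·(t·v + w)].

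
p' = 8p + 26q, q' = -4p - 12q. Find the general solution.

p(t) = -3K_1e^(-2t)sin(2t) + 2K_1e^(-2t)cos(2t) + 2K_2e^(-2t)sin(2t) + 3K_2e^(-2t)cos(2t), q(t) = K_1e^(-2t)sin(2t) - K_1e^(-2t)cos(2t) - K_2e^(-2t)sin(2t) - K_2e^(-2t)cos(2t)

Coefficient matrix A = [[8, 26], [-4, -12]].
Characteristic polynomial det(A - λI) = λ^2 + 4λ + 8 = 0.
Eigenvalues λ = -2 ± 2i (complex conjugate pair).
For λ=-2+2i: an eigenvector is (2,-1) - i(-3,1) = (2 + 3i, -1 - i).
A real fundamental pair from Re and Im of e^((-2+2i)t)v: X_1 = e^(-2t)(cos(2t)·(2,-1) + sin(2t)·(-3,1)), X_2 = e^(-2t)(sin(2t)·(2,-1) - cos(2t)·(-3,1)).
General solution: K_1X_1 + K_2X_2.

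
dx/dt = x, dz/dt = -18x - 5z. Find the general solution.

Coefficient matrix A = [[1, 0], [-18, -5]].
Characteristic polynomial det(A - λI) = λ^2 + 4λ - 5 = 0.
Eigenvalues λ = -5, 1.
For λ=-5: (A-λI) row 1 is [6, 0], so an eigenvector is (0, 1).
For λ=1: (A-λI) row 2 is [-18, -6], so an eigenvector is (-1, 3).
General solution: C_1e^(-5t)(0,1) + C_2e^(t)(-1,3).

x(t) = -C_2e^(t), z(t) = C_1e^(-5t) + 3C_2e^(t)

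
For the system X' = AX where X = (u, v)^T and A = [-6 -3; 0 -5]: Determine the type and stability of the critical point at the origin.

A = [[-6,-3],[0,-5]]; det(A-λI) = λ^2 + 11λ + 30.
λ = -6, -5: both negative.

stable node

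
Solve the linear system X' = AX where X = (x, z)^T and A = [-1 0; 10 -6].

x(t) = C_1e^(-t), z(t) = 2C_1e^(-t) + C_2e^(-6t)

Coefficient matrix A = [[-1, 0], [10, -6]].
Characteristic polynomial det(A - λI) = λ^2 + 7λ + 6 = 0.
Eigenvalues λ = -1, -6.
For λ=-1: (A-λI) row 2 is [10, -5], so an eigenvector is (1, 2).
For λ=-6: (A-λI) row 1 is [5, 0], so an eigenvector is (0, 1).
General solution: C_1e^(-t)(1,2) + C_2e^(-6t)(0,1).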